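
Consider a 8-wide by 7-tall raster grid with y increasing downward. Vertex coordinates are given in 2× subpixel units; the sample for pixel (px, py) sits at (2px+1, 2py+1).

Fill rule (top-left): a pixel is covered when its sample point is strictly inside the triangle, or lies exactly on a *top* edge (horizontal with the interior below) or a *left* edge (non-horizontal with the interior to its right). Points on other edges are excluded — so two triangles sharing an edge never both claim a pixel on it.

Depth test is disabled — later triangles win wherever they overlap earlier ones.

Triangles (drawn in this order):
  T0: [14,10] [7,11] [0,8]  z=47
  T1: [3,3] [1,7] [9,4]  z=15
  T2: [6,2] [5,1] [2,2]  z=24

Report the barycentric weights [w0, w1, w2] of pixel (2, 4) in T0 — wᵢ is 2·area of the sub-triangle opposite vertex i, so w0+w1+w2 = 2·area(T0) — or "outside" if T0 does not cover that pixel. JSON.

T0:
  2·area = 28
  edge (14, 10)→(7, 11): d=(-7,1) right/bottom  bias=-1
  edge (7, 11)→(0, 8): d=(-7,-3) top-left  bias=+0
  edge (0, 8)→(14, 10): d=(14,2) right/bottom  bias=-1
    (1,4)@(3, 9): e=[18,2,8] → █
    (2,4)@(5, 9): e=[16,8,4] → █
    (3,4)@(7, 9): e=[14,14,0] → ·  [on edge]
    (1,5)@(3, 11): e=[4,-12,36] → ·
    (2,5)@(5, 11): e=[2,-6,32] → ·
    (3,5)@(7, 11): e=[0,0,28] → ·  [on edge]
  covered (2 px):
    · · · · · · · ·
    · · · · · · · ·
    · · · · · · · ·
    · · · · · · · ·
    · █ █ · · · · ·
    · · · · · · · ·
    · · · · · · · ·
T1:
  2·area = 26  (B↔C swapped to make it positive)
  edge (3, 3)→(9, 4): d=(6,1) right/bottom  bias=-1
  edge (9, 4)→(1, 7): d=(-8,3) right/bottom  bias=-1
  edge (1, 7)→(3, 3): d=(2,-4) top-left  bias=+0
    (1,1)@(3, 3): e=[0,26,0] → ·  [on edge]
    (1,2)@(3, 5): e=[12,10,4] → █
    (2,2)@(5, 5): e=[10,4,12] → █
    (3,2)@(7, 5): e=[8,-2,20] → ·
    (7,2)@(15, 5): e=[0,-26,52] → ·  [on edge]
    (0,3)@(1, 7): e=[26,0,0] → ·  [on edge]
    (1,3)@(3, 7): e=[24,-6,8] → ·
    (2,3)@(5, 7): e=[22,-12,16] → ·
  covered (2 px):
    · · · · · · · ·
    · · · · · · · ·
    · █ █ · · · · ·
    · · · · · · · ·
    · · · · · · · ·
    · · · · · · · ·
    · · · · · · · ·
T2:
  2·area = 4  (B↔C swapped to make it positive)
  edge (6, 2)→(2, 2): d=(-4,0) right/bottom  bias=-1
  edge (2, 2)→(5, 1): d=(3,-1) top-left  bias=+0
  edge (5, 1)→(6, 2): d=(1,1) right/bottom  bias=-1
    (2,0)@(5, 1): e=[4,0,0] → ·  [on edge]
    (3,1)@(7, 3): e=[-4,8,0] → ·  [on edge]
    (4,2)@(9, 5): e=[-12,16,0] → ·  [on edge]
    (5,3)@(11, 7): e=[-20,24,0] → ·  [on edge]
    (6,4)@(13, 9): e=[-28,32,0] → ·  [on edge]
    (7,5)@(15, 11): e=[-36,40,0] → ·  [on edge]
  covered (0 px):
    · · · · · · · ·
    · · · · · · · ·
    · · · · · · · ·
    · · · · · · · ·
    · · · · · · · ·
    · · · · · · · ·
    · · · · · · · ·

Result: [8,4,16]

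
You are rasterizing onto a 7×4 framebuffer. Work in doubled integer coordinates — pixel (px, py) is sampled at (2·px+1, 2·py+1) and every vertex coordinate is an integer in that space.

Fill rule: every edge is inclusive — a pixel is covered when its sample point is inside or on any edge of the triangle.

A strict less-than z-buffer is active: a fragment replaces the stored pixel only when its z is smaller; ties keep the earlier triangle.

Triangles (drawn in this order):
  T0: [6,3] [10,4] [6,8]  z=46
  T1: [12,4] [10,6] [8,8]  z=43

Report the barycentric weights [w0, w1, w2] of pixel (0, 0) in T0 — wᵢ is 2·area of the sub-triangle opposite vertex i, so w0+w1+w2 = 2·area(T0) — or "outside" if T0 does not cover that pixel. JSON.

T0:
  2·area = 20
  edge (6, 3)→(10, 4): d=(4,1) inclusive
  edge (10, 4)→(6, 8): d=(-4,4) inclusive
  edge (6, 8)→(6, 3): d=(0,-5) inclusive
    (6,0)@(13, 1): e=[-15,0,35] → ·  [on edge]
    (5,1)@(11, 3): e=[-5,0,25] → ·  [on edge]
    (3,2)@(7, 5): e=[7,8,5] → █
    (4,2)@(9, 5): e=[5,0,15] → █  [on edge]
    (5,2)@(11, 5): e=[3,-8,25] → ·
    (3,3)@(7, 7): e=[15,0,5] → █  [on edge]
    (4,3)@(9, 7): e=[13,-8,15] → ·
  covered (3 px):
    · · · · · · ·
    · · · · · · ·
    · · · █ █ · ·
    · · · █ · · ·
T1:
  degenerate (2·area = 0) — covers nothing

Final: "outside"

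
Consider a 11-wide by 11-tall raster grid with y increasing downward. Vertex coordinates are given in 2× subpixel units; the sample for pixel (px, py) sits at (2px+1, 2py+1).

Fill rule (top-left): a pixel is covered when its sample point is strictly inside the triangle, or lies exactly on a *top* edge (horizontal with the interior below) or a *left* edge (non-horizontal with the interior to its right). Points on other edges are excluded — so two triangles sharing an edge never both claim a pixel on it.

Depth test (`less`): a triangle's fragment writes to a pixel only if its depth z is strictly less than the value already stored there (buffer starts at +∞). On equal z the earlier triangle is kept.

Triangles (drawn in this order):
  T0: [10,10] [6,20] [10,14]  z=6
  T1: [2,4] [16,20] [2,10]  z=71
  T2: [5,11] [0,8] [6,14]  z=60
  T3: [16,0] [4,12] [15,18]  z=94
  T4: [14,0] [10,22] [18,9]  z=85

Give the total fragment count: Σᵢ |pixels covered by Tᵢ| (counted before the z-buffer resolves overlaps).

T0:
  2·area = 16  (B↔C swapped to make it positive)
  edge (10, 10)→(10, 14): d=(0,4) right/bottom  bias=-1
  edge (10, 14)→(6, 20): d=(-4,6) right/bottom  bias=-1
  edge (6, 20)→(10, 10): d=(4,-10) top-left  bias=+0
    (4,6)@(9, 13): e=[4,10,2] → #
    (5,6)@(11, 13): e=[-4,-2,22] → ·
    (4,7)@(9, 15): e=[4,2,10] → #
    (5,7)@(11, 15): e=[-4,-10,30] → ·
    (4,8)@(9, 17): e=[4,-6,18] → ·
  covered (2 px):
    · · · · · · · · · · ·
    · · · · · · · · · · ·
    · · · · · · · · · · ·
    · · · · · · · · · · ·
    · · · · · · · · · · ·
    · · · · · · · · · · ·
    · · · · # · · · · · ·
    · · · · # · · · · · ·
    · · · · · · · · · · ·
    · · · · · · · · · · ·
    · · · · · · · · · · ·
T1:
  2·area = 84
  edge (2, 4)→(16, 20): d=(14,16) right/bottom  bias=-1
  edge (16, 20)→(2, 10): d=(-14,-10) top-left  bias=+0
  edge (2, 10)→(2, 4): d=(0,-6) top-left  bias=+0
    (1,3)@(3, 7): e=[26,52,6] → #
    (2,3)@(5, 7): e=[-6,72,18] → ·
    (1,4)@(3, 9): e=[54,24,6] → #
    (2,4)@(5, 9): e=[22,44,18] → #
    (3,4)@(7, 9): e=[-10,64,30] → ·
    (1,5)@(3, 11): e=[82,-4,6] → ·
    (2,5)@(5, 11): e=[50,16,18] → #
    (3,5)@(7, 11): e=[18,36,30] → #
    (4,5)@(9, 11): e=[-14,56,42] → ·
    (2,6)@(5, 13): e=[78,-12,18] → ·
    (3,6)@(7, 13): e=[46,8,30] → #
    (4,6)@(9, 13): e=[14,28,42] → #
    (4,7)@(9, 15): e=[42,0,42] → #  [on edge]
  covered (11 px):
    · · · · · · · · · · ·
    · · · · · · · · · · ·
    · · · · · · · · · · ·
    · # · · · · · · · · ·
    · # # · · · · · · · ·
    · · # # · · · · · · ·
    · · · # # · · · · · ·
    · · · · # # · · · · ·
    · · · · · · # · · · ·
    · · · · · · · # · · ·
    · · · · · · · · · · ·
T2:
  2·area = 12  (B↔C swapped to make it positive)
  edge (5, 11)→(6, 14): d=(1,3) right/bottom  bias=-1
  edge (6, 14)→(0, 8): d=(-6,-6) top-left  bias=+0
  edge (0, 8)→(5, 11): d=(5,3) right/bottom  bias=-1
    (1,2)@(3, 5): e=[0,36,-24] → ·  [on edge]
    (0,4)@(1, 9): e=[10,0,2] → #  [on edge]
    (1,4)@(3, 9): e=[4,12,-4] → ·
    (0,5)@(1, 11): e=[12,-12,12] → ·
    (1,5)@(3, 11): e=[6,0,6] → #  [on edge]
    (2,5)@(5, 11): e=[0,12,0] → ·  [on edge]
    (1,6)@(3, 13): e=[8,-12,16] → ·
    (2,6)@(5, 13): e=[2,0,10] → #  [on edge]
    (3,6)@(7, 13): e=[-4,12,4] → ·
    (2,7)@(5, 15): e=[4,-12,20] → ·
    (3,7)@(7, 15): e=[-2,0,14] → ·  [on edge]
    (3,8)@(7, 17): e=[0,-12,24] → ·  [on edge]
    (4,8)@(9, 17): e=[-6,0,18] → ·  [on edge]
    (7,8)@(15, 17): e=[-24,36,0] → ·  [on edge]
    (5,9)@(11, 19): e=[-10,0,22] → ·  [on edge]
    (6,10)@(13, 21): e=[-14,0,26] → ·  [on edge]
  covered (3 px):
    · · · · · · · · · · ·
    · · · · · · · · · · ·
    · · · · · · · · · · ·
    · · · · · · · · · · ·
    # · · · · · · · · · ·
    · # · · · · · · · · ·
    · · # · · · · · · · ·
    · · · · · · · · · · ·
    · · · · · · · · · · ·
    · · · · · · · · · · ·
    · · · · · · · · · · ·
T3:
  2·area = 204  (B↔C swapped to make it positive)
  edge (16, 0)→(15, 18): d=(-1,18) right/bottom  bias=-1
  edge (15, 18)→(4, 12): d=(-11,-6) top-left  bias=+0
  edge (4, 12)→(16, 0): d=(12,-12) top-left  bias=+0
    (7,0)@(15, 1): e=[17,187,0] → #  [on edge]
    (8,0)@(17, 1): e=[-19,199,24] → ·
    (6,1)@(13, 3): e=[51,153,0] → #  [on edge]
    (8,1)@(17, 3): e=[-21,177,48] → ·
    (5,2)@(11, 5): e=[85,119,0] → #  [on edge]
    (8,2)@(17, 5): e=[-23,155,72] → ·
    (4,3)@(9, 7): e=[119,85,0] → #  [on edge]
    (8,3)@(17, 7): e=[-25,133,96] → ·
    (3,4)@(7, 9): e=[153,51,0] → #  [on edge]
    (8,4)@(17, 9): e=[-27,111,120] → ·
    (2,5)@(5, 11): e=[187,17,0] → #  [on edge]
    (8,5)@(17, 11): e=[-29,89,144] → ·
    (1,6)@(3, 13): e=[221,-17,0] → ·  [on edge]
    (0,7)@(1, 15): e=[255,-51,0] → ·  [on edge]
  covered (30 px):
    · · · · · · · # · · ·
    · · · · · · # # · · ·
    · · · · · # # # · · ·
    · · · · # # # # · · ·
    · · · # # # # # · · ·
    · · # # # # # # · · ·
    · · · # # # # # · · ·
    · · · · · # # # · · ·
    · · · · · · · # · · ·
    · · · · · · · · · · ·
    · · · · · · · · · · ·
T4:
  2·area = 124  (B↔C swapped to make it positive)
  edge (14, 0)→(18, 9): d=(4,9) right/bottom  bias=-1
  edge (18, 9)→(10, 22): d=(-8,13) right/bottom  bias=-1
  edge (10, 22)→(14, 0): d=(4,-22) top-left  bias=+0
    (7,1)@(15, 3): e=[3,87,34] → #
    (8,1)@(17, 3): e=[-15,61,78] → ·
    (7,2)@(15, 5): e=[11,71,42] → #
    (8,2)@(17, 5): e=[-7,45,86] → ·
    (6,3)@(13, 7): e=[37,81,6] → #
    (8,3)@(17, 7): e=[1,29,94] → #
    (9,3)@(19, 7): e=[-17,3,138] → ·
    (6,4)@(13, 9): e=[45,65,14] → #
    (9,4)@(19, 9): e=[-9,-13,146] → ·
    (6,5)@(13, 11): e=[53,49,22] → #
    (8,5)@(17, 11): e=[17,-3,110] → ·
    (6,6)@(13, 13): e=[61,33,30] → #
  covered (16 px):
    · · · · · · · · · · ·
    · · · · · · · # · · ·
    · · · · · · · # · · ·
    · · · · · · # # # · ·
    · · · · · · # # # · ·
    · · · · · · # # · · ·
    · · · · · · # # · · ·
    · · · · · · # · · · ·
    · · · · · # # · · · ·
    · · · · · # · · · · ·
    · · · · · · · · · · ·

Result: 62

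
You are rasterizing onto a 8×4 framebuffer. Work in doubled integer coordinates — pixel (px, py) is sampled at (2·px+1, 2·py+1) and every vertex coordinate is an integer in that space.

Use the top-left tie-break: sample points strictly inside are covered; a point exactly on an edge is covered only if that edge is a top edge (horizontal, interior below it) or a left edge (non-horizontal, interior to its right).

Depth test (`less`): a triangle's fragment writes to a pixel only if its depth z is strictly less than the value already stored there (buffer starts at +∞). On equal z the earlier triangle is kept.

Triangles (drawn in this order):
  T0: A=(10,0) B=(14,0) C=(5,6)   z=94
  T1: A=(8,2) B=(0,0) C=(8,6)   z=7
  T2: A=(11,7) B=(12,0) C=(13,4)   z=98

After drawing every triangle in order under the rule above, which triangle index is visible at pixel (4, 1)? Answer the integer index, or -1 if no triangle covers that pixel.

T0:
  2·area = 24
  edge (10, 0)→(14, 0): d=(4,0) top-left  bias=+0
  edge (14, 0)→(5, 6): d=(-9,6) right/bottom  bias=-1
  edge (5, 6)→(10, 0): d=(5,-6) top-left  bias=+0
    (5,0)@(11, 1): e=[4,9,11] → X
    (6,0)@(13, 1): e=[4,-3,23] → .
    (4,1)@(9, 3): e=[12,3,9] → X
    (5,1)@(11, 3): e=[12,-9,21] → .
    (4,2)@(9, 5): e=[20,-15,19] → .
  covered (2 px):
    . . . . . X . .
    . . . . X . . .
    . . . . . . . .
    . . . . . . . .
T1:
  2·area = 32  (B↔C swapped to make it positive)
  edge (8, 2)→(8, 6): d=(0,4) right/bottom  bias=-1
  edge (8, 6)→(0, 0): d=(-8,-6) top-left  bias=+0
  edge (0, 0)→(8, 2): d=(8,2) right/bottom  bias=-1
    (1,0)@(3, 1): e=[20,10,2] → X
    (2,0)@(5, 1): e=[12,22,-2] → .
    (1,1)@(3, 3): e=[20,-6,18] → .
    (2,1)@(5, 3): e=[12,6,14] → X
    (3,1)@(7, 3): e=[4,18,10] → X
    (4,1)@(9, 3): e=[-4,30,6] → .
    (2,2)@(5, 5): e=[12,-10,30] → .
    (3,2)@(7, 5): e=[4,2,26] → X
    (4,2)@(9, 5): e=[-4,14,22] → .
    (3,3)@(7, 7): e=[4,-14,42] → .
  covered (4 px):
    . X . . . . . .
    . . X X . . . .
    . . . X . . . .
    . . . . . . . .
T2:
  2·area = 11
  edge (11, 7)→(12, 0): d=(1,-7) top-left  bias=+0
  edge (12, 0)→(13, 4): d=(1,4) right/bottom  bias=-1
  edge (13, 4)→(11, 7): d=(-2,3) right/bottom  bias=-1
    (7,0)@(15, 1): e=[22,-11,0] → .  [on edge]
    (5,3)@(11, 7): e=[0,11,0] → .  [on edge]
  covered (0 px):
    . . . . . . . .
    . . . . . . . .
    . . . . . . . .
    . . . . . . . .

Z-buffer (winner per pixel, '.' = empty):
  . 1 . . . 0 . .
  . . 1 1 0 . . .
  . . . 1 . . . .
  . . . . . . . .

Result: 0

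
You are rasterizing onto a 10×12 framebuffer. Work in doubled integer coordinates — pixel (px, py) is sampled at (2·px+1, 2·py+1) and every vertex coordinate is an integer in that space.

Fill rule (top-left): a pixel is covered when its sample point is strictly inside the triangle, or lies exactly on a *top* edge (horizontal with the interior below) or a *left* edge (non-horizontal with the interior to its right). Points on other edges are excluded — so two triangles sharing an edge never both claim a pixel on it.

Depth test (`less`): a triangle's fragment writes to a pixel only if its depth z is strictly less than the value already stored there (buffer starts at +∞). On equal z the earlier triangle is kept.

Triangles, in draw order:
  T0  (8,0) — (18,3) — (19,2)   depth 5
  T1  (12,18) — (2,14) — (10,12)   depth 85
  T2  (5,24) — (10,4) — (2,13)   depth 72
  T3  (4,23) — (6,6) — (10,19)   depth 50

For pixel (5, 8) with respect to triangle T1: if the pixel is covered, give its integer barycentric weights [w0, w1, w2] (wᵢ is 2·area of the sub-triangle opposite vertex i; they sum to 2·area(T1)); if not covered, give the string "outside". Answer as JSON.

T0:
  2·area = 13  (B↔C swapped to make it positive)
  edge (8, 0)→(19, 2): d=(11,2) right/bottom  bias=-1
  edge (19, 2)→(18, 3): d=(-1,1) right/bottom  bias=-1
  edge (18, 3)→(8, 0): d=(-10,-3) top-left  bias=+0
    (6,0)@(13, 1): e=[1,7,5] → X
    (7,0)@(15, 1): e=[-3,5,11] → .
    (6,1)@(13, 3): e=[23,5,-15] → .
  covered (1 px):
    . . . . . . X . . .
    . . . . . . . . . .
    . . . . . . . . . .
    . . . . . . . . . .
    . . . . . . . . . .
    . . . . . . . . . .
    . . . . . . . . . .
    . . . . . . . . . .
    . . . . . . . . . .
    . . . . . . . . . .
    . . . . . . . . . .
    . . . . . . . . . .
T1:
  2·area = 52
  edge (12, 18)→(2, 14): d=(-10,-4) top-left  bias=+0
  edge (2, 14)→(10, 12): d=(8,-2) top-left  bias=+0
  edge (10, 12)→(12, 18): d=(2,6) right/bottom  bias=-1
    (3,1)@(7, 3): e=[130,-78,0] → .  [on edge]
    (4,4)@(9, 9): e=[78,-26,0] → .  [on edge]
    (3,6)@(7, 13): e=[30,2,20] → X
    (4,6)@(9, 13): e=[38,6,8] → X
    (5,6)@(11, 13): e=[46,10,-4] → .
    (2,7)@(5, 15): e=[2,14,36] → X
    (5,7)@(11, 15): e=[26,26,0] → .  [on edge]
    (2,8)@(5, 17): e=[-18,30,40] → .
    (3,8)@(7, 17): e=[-10,34,28] → .
    (4,8)@(9, 17): e=[-2,38,16] → .
    (5,8)@(11, 17): e=[6,42,4] → X
    (6,8)@(13, 17): e=[14,46,-8] → .
    (6,10)@(13, 21): e=[-26,78,0] → .  [on edge]
  covered (6 px):
    . . . . . . . . . .
    . . . . . . . . . .
    . . . . . . . . . .
    . . . . . . . . . .
    . . . . . . . . . .
    . . . . . . . . . .
    . . . X X . . . . .
    . . X X X . . . . .
    . . . . . X . . . .
    . . . . . . . . . .
    . . . . . . . . . .
    . . . . . . . . . .
T2:
  2·area = 115  (B↔C swapped to make it positive)
  edge (5, 24)→(2, 13): d=(-3,-11) top-left  bias=+0
  edge (2, 13)→(10, 4): d=(8,-9) top-left  bias=+0
  edge (10, 4)→(5, 24): d=(-5,20) right/bottom  bias=-1
    (4,3)@(9, 7): e=[95,15,5] → X
    (5,3)@(11, 7): e=[117,33,-35] → .
    (3,4)@(7, 9): e=[67,13,35] → X
    (4,4)@(9, 9): e=[89,31,-5] → .
    (2,5)@(5, 11): e=[39,11,65] → X
    (4,5)@(9, 11): e=[83,47,-15] → .
    (1,6)@(3, 13): e=[11,9,95] → X
    (4,6)@(9, 13): e=[77,63,-25] → .
    (1,7)@(3, 15): e=[5,25,85] → X
    (4,7)@(9, 15): e=[71,79,-35] → .
    (1,8)@(3, 17): e=[-1,41,75] → .
    (2,8)@(5, 17): e=[21,59,35] → X
  covered (14 px):
    . . . . . . . . . .
    . . . . . . . . . .
    . . . . . . . . . .
    . . . . X . . . . .
    . . . X . . . . . .
    . . X X . . . . . .
    . X X X . . . . . .
    . X X X . . . . . .
    . . X . . . . . . .
    . . X . . . . . . .
    . . X . . . . . . .
    . . X . . . . . . .
T3:
  2·area = 94
  edge (4, 23)→(6, 6): d=(2,-17) top-left  bias=+0
  edge (6, 6)→(10, 19): d=(4,13) right/bottom  bias=-1
  edge (10, 19)→(4, 23): d=(-6,4) right/bottom  bias=-1
    (3,5)@(7, 11): e=[27,7,60] → X
    (4,5)@(9, 11): e=[61,-19,52] → .
    (3,6)@(7, 13): e=[31,15,48] → X
    (4,6)@(9, 13): e=[65,-11,40] → .
    (9,6)@(19, 13): e=[235,-141,0] → .  [on edge]
    (2,7)@(5, 15): e=[1,49,44] → X
    (4,7)@(9, 15): e=[69,-3,28] → .
    (2,8)@(5, 17): e=[5,57,32] → X
    (4,8)@(9, 17): e=[73,5,16] → X
    (5,8)@(11, 17): e=[107,-21,8] → .
    (6,8)@(13, 17): e=[141,-47,0] → .  [on edge]
    (2,9)@(5, 19): e=[9,65,20] → X
    (3,10)@(7, 21): e=[47,47,0] → .  [on edge]
  covered (11 px):
    . . . . . . . . . .
    . . . . . . . . . .
    . . . . . . . . . .
    . . . . . . . . . .
    . . . . . . . . . .
    . . . X . . . . . .
    . . . X . . . . . .
    . . X X . . . . . .
    . . X X X . . . . .
    . . X X X . . . . .
    . . X . . . . . . .
    . . . . . . . . . .

Answer: [42,4,6]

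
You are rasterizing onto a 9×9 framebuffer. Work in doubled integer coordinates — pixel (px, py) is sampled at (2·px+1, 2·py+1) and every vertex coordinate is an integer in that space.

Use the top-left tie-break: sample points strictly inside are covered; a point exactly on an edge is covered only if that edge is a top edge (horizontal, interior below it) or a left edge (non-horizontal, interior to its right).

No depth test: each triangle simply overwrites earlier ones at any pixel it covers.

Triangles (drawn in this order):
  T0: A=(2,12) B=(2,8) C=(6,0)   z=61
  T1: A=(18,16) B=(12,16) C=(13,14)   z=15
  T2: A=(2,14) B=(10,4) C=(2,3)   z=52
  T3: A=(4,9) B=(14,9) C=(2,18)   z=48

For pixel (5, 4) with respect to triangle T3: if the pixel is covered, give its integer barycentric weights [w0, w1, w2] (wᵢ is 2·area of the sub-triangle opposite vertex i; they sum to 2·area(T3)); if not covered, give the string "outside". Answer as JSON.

T0:
  2·area = 16
  edge (2, 12)→(2, 8): d=(0,-4) top-left  bias=+0
  edge (2, 8)→(6, 0): d=(4,-8) top-left  bias=+0
  edge (6, 0)→(2, 12): d=(-4,12) right/bottom  bias=-1
    (2,1)@(5, 3): e=[12,4,0] → ·  [on edge]
    (1,3)@(3, 7): e=[4,4,8] → #
    (2,3)@(5, 7): e=[12,20,-16] → ·
    (1,4)@(3, 9): e=[4,12,0] → ·  [on edge]
    (0,7)@(1, 15): e=[-4,20,0] → ·  [on edge]
  covered (1 px):
    · · · · · · · · ·
    · · · · · · · · ·
    · · · · · · · · ·
    · # · · · · · · ·
    · · · · · · · · ·
    · · · · · · · · ·
    · · · · · · · · ·
    · · · · · · · · ·
    · · · · · · · · ·
T1:
  2·area = 12
  edge (18, 16)→(12, 16): d=(-6,0) right/bottom  bias=-1
  edge (12, 16)→(13, 14): d=(1,-2) top-left  bias=+0
  edge (13, 14)→(18, 16): d=(5,2) right/bottom  bias=-1
    (6,7)@(13, 15): e=[6,1,5] → #
    (7,7)@(15, 15): e=[6,5,1] → #
    (8,7)@(17, 15): e=[6,9,-3] → ·
    (6,8)@(13, 17): e=[-6,3,15] → ·
    (7,8)@(15, 17): e=[-6,7,11] → ·
  covered (2 px):
    · · · · · · · · ·
    · · · · · · · · ·
    · · · · · · · · ·
    · · · · · · · · ·
    · · · · · · · · ·
    · · · · · · · · ·
    · · · · · · · · ·
    · · · · · · # # ·
    · · · · · · · · ·
T2:
  2·area = 88  (B↔C swapped to make it positive)
  edge (2, 14)→(2, 3): d=(0,-11) top-left  bias=+0
  edge (2, 3)→(10, 4): d=(8,1) right/bottom  bias=-1
  edge (10, 4)→(2, 14): d=(-8,10) right/bottom  bias=-1
    (1,2)@(3, 5): e=[11,15,62] → #
    (2,2)@(5, 5): e=[33,13,42] → #
    (3,2)@(7, 5): e=[55,11,22] → #
    (4,2)@(9, 5): e=[77,9,2] → #
    (5,2)@(11, 5): e=[99,7,-18] → ·
    (1,3)@(3, 7): e=[11,31,46] → #
    (4,3)@(9, 7): e=[77,25,-14] → ·
    (1,4)@(3, 9): e=[11,47,30] → #
    (3,4)@(7, 9): e=[55,43,-10] → ·
    (1,5)@(3, 11): e=[11,63,14] → #
    (2,5)@(5, 11): e=[33,61,-6] → ·
    (1,6)@(3, 13): e=[11,79,-2] → ·
  covered (10 px):
    · · · · · · · · ·
    · · · · · · · · ·
    · # # # # · · · ·
    · # # # · · · · ·
    · # # · · · · · ·
    · # · · · · · · ·
    · · · · · · · · ·
    · · · · · · · · ·
    · · · · · · · · ·
T3:
  2·area = 90
  edge (4, 9)→(14, 9): d=(10,0) top-left  bias=+0
  edge (14, 9)→(2, 18): d=(-12,9) right/bottom  bias=-1
  edge (2, 18)→(4, 9): d=(2,-9) top-left  bias=+0
    (0,4)@(1, 9): e=[0,117,-27] → ·  [on edge]
    (1,4)@(3, 9): e=[0,99,-9] → ·  [on edge]
    (2,4)@(5, 9): e=[0,81,9] → #  [on edge]
    (3,4)@(7, 9): e=[0,63,27] → #  [on edge]
    (4,4)@(9, 9): e=[0,45,45] → #  [on edge]
    (5,4)@(11, 9): e=[0,27,63] → #  [on edge]
    (6,4)@(13, 9): e=[0,9,81] → #  [on edge]
    (7,4)@(15, 9): e=[0,-9,99] → ·  [on edge]
    (8,4)@(17, 9): e=[0,-27,117] → ·  [on edge]
    (2,5)@(5, 11): e=[20,57,13] → #
    (6,5)@(13, 11): e=[20,-15,85] → ·
    (2,6)@(5, 13): e=[40,33,17] → #
  covered (14 px):
    · · · · · · · · ·
    · · · · · · · · ·
    · · · · · · · · ·
    · · · · · · · · ·
    · · # # # # # · ·
    · · # # # # · · ·
    · · # # · · · · ·
    · # # · · · · · ·
    · # · · · · · · ·

Result: [27,63,0]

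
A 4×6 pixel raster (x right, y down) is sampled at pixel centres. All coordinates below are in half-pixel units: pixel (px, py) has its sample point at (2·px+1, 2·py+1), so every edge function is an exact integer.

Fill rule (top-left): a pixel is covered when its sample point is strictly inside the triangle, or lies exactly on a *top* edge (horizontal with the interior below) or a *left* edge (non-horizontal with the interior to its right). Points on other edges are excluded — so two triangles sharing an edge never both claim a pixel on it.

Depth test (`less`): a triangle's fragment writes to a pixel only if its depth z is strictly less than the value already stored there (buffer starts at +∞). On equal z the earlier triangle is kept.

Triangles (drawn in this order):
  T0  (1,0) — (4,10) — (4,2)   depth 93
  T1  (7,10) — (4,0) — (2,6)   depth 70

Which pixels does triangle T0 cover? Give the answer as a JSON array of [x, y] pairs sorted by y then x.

T0:
  2·area = 24  (B↔C swapped to make it positive)
  edge (1, 0)→(4, 2): d=(3,2) right/bottom  bias=-1
  edge (4, 2)→(4, 10): d=(0,8) right/bottom  bias=-1
  edge (4, 10)→(1, 0): d=(-3,-10) top-left  bias=+0
    (1,1)@(3, 3): e=[5,8,11] → #
    (2,1)@(5, 3): e=[1,-8,31] → ·
    (1,2)@(3, 5): e=[11,8,5] → #
    (2,2)@(5, 5): e=[7,-8,25] → ·
    (1,3)@(3, 7): e=[17,8,-1] → ·
  covered (2 px):
    · · · ·
    · # · ·
    · # · ·
    · · · ·
    · · · ·
    · · · ·
T1:
  2·area = 38  (B↔C swapped to make it positive)
  edge (7, 10)→(2, 6): d=(-5,-4) top-left  bias=+0
  edge (2, 6)→(4, 0): d=(2,-6) top-left  bias=+0
  edge (4, 0)→(7, 10): d=(3,10) right/bottom  bias=-1
    (1,1)@(3, 3): e=[19,0,19] → #  [on edge]
    (2,1)@(5, 3): e=[27,12,-1] → ·
    (1,2)@(3, 5): e=[9,4,25] → #
    (2,2)@(5, 5): e=[17,16,5] → #
    (3,2)@(7, 5): e=[25,28,-15] → ·
    (1,3)@(3, 7): e=[-1,8,31] → ·
    (2,3)@(5, 7): e=[7,20,11] → #
    (3,3)@(7, 7): e=[15,32,-9] → ·
    (0,4)@(1, 9): e=[-19,0,57] → ·  [on edge]
    (2,4)@(5, 9): e=[-3,24,17] → ·
  covered (4 px):
    · · · ·
    · # · ·
    · # # ·
    · · # ·
    · · · ·
    · · · ·

Final: [[1,1],[1,2]]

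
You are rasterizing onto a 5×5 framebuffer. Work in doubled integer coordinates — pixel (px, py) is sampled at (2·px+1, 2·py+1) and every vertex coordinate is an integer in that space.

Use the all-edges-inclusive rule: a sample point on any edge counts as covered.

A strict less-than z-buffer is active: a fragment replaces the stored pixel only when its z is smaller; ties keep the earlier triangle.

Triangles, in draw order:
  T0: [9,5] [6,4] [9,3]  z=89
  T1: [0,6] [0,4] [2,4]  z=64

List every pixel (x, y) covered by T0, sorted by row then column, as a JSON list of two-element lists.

T0:
  2·area = 6
  edge (9, 5)→(6, 4): d=(-3,-1) inclusive
  edge (6, 4)→(9, 3): d=(3,-1) inclusive
  edge (9, 3)→(9, 5): d=(0,2) inclusive
    (4,0)@(9, 1): e=[12,-6,0] → .  [on edge]
    (1,1)@(3, 3): e=[0,-6,12] → .  [on edge]
    (4,1)@(9, 3): e=[6,0,0] → X  [on edge]
    (1,2)@(3, 5): e=[-6,0,12] → .  [on edge]
    (4,2)@(9, 5): e=[0,6,0] → X  [on edge]
    (4,3)@(9, 7): e=[-6,12,0] → .  [on edge]
    (4,4)@(9, 9): e=[-12,18,0] → .  [on edge]
  covered (2 px):
    . . . . .
    . . . . X
    . . . . X
    . . . . .
    . . . . .
T1:
  2·area = 4
  edge (0, 6)→(0, 4): d=(0,-2) inclusive
  edge (0, 4)→(2, 4): d=(2,0) inclusive
  edge (2, 4)→(0, 6): d=(-2,2) inclusive
    (2,0)@(5, 1): e=[10,-6,0] → .  [on edge]
    (1,1)@(3, 3): e=[6,-2,0] → .  [on edge]
    (0,2)@(1, 5): e=[2,2,0] → X  [on edge]
    (1,2)@(3, 5): e=[6,2,-4] → .
    (0,3)@(1, 7): e=[2,6,-4] → .
  covered (1 px):
    . . . . .
    . . . . .
    X . . . .
    . . . . .
    . . . . .

Final: [[4,1],[4,2]]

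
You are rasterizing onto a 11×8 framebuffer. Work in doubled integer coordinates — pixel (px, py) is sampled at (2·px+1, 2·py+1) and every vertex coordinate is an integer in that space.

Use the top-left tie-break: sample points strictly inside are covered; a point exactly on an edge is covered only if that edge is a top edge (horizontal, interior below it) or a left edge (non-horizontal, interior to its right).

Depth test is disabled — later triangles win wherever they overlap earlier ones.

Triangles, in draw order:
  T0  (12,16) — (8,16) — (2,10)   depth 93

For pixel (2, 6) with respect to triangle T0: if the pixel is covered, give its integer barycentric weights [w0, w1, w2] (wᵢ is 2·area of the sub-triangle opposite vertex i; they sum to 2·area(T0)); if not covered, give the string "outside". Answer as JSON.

T0:
  2·area = 24
  edge (12, 16)→(8, 16): d=(-4,0) right/bottom  bias=-1
  edge (8, 16)→(2, 10): d=(-6,-6) top-left  bias=+0
  edge (2, 10)→(12, 16): d=(10,6) right/bottom  bias=-1
    (0,4)@(1, 9): e=[28,0,-4] → .  [on edge]
    (1,5)@(3, 11): e=[20,0,4] → X  [on edge]
    (2,5)@(5, 11): e=[20,12,-8] → .
    (1,6)@(3, 13): e=[12,-12,24] → .
    (2,6)@(5, 13): e=[12,0,12] → X  [on edge]
    (3,6)@(7, 13): e=[12,12,0] → .  [on edge]
    (2,7)@(5, 15): e=[4,-12,32] → .
    (3,7)@(7, 15): e=[4,0,20] → X  [on edge]
    (4,7)@(9, 15): e=[4,12,8] → X
    (5,7)@(11, 15): e=[4,24,-4] → .
  covered (4 px):
    . . . . . . . . . . .
    . . . . . . . . . . .
    . . . . . . . . . . .
    . . . . . . . . . . .
    . . . . . . . . . . .
    . X . . . . . . . . .
    . . X . . . . . . . .
    . . . X X . . . . . .

Answer: [0,12,12]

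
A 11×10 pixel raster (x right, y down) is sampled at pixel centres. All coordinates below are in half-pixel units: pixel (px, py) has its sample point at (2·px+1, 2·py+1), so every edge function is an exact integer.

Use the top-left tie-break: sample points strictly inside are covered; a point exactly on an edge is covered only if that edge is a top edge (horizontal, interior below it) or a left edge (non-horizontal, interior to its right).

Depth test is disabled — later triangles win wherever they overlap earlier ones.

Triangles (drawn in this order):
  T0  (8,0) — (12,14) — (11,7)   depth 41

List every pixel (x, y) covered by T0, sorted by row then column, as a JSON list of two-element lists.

T0:
  2·area = 14  (B↔C swapped to make it positive)
  edge (8, 0)→(11, 7): d=(3,7) right/bottom  bias=-1
  edge (11, 7)→(12, 14): d=(1,7) right/bottom  bias=-1
  edge (12, 14)→(8, 0): d=(-4,-14) top-left  bias=+0
    (4,1)@(9, 3): e=[2,10,2] → #
    (5,1)@(11, 3): e=[-12,-4,30] → ·
    (4,2)@(9, 5): e=[8,12,-6] → ·
    (5,3)@(11, 7): e=[0,0,14] → ·  [on edge]
    (5,4)@(11, 9): e=[6,2,6] → #
    (6,4)@(13, 9): e=[-8,-12,34] → ·
    (5,5)@(11, 11): e=[12,4,-2] → ·
  covered (2 px):
    · · · · · · · · · · ·
    · · · · # · · · · · ·
    · · · · · · · · · · ·
    · · · · · · · · · · ·
    · · · · · # · · · · ·
    · · · · · · · · · · ·
    · · · · · · · · · · ·
    · · · · · · · · · · ·
    · · · · · · · · · · ·
    · · · · · · · · · · ·

Final: [[4,1],[5,4]]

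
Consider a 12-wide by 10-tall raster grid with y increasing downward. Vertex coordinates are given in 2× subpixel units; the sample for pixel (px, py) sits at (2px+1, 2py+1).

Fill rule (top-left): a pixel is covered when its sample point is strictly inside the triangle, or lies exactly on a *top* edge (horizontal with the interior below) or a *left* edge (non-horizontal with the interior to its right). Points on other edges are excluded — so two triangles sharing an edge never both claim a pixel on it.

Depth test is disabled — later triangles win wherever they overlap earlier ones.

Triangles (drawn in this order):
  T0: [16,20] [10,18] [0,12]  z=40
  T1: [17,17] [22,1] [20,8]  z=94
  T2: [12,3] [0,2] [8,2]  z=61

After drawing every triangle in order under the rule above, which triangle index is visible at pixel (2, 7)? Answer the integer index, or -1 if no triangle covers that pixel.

T0:
  2·area = 16
  edge (16, 20)→(10, 18): d=(-6,-2) top-left  bias=+0
  edge (10, 18)→(0, 12): d=(-10,-6) top-left  bias=+0
  edge (0, 12)→(16, 20): d=(16,8) right/bottom  bias=-1
    (0,7)@(1, 15): e=[0,-24,40] → ·  [on edge]
    (2,7)@(5, 15): e=[8,0,8] → #  [on edge]
    (3,7)@(7, 15): e=[12,12,-8] → ·
    (2,8)@(5, 17): e=[-4,-20,40] → ·
    (3,8)@(7, 17): e=[0,-8,24] → ·  [on edge]
    (4,8)@(9, 17): e=[4,4,8] → #
    (5,8)@(11, 17): e=[8,16,-8] → ·
    (4,9)@(9, 19): e=[-8,-16,40] → ·
    (6,9)@(13, 19): e=[0,8,8] → #  [on edge]
    (7,9)@(15, 19): e=[4,20,-8] → ·
  covered (3 px):
    · · · · · · · · · · · ·
    · · · · · · · · · · · ·
    · · · · · · · · · · · ·
    · · · · · · · · · · · ·
    · · · · · · · · · · · ·
    · · · · · · · · · · · ·
    · · · · · · · · · · · ·
    · · # · · · · · · · · ·
    · · · · # · · · · · · ·
    · · · · · · # · · · · ·
T1:
  2·area = 3
  edge (17, 17)→(22, 1): d=(5,-16) top-left  bias=+0
  edge (22, 1)→(20, 8): d=(-2,7) right/bottom  bias=-1
  edge (20, 8)→(17, 17): d=(-3,9) right/bottom  bias=-1
    (10,2)@(21, 5): e=[4,-1,0] → ·  [on edge]
    (9,5)@(19, 11): e=[2,1,0] → ·  [on edge]
    (8,8)@(17, 17): e=[0,3,0] → ·  [on edge]
  covered (0 px):
    · · · · · · · · · · · ·
    · · · · · · · · · · · ·
    · · · · · · · · · · · ·
    · · · · · · · · · · · ·
    · · · · · · · · · · · ·
    · · · · · · · · · · · ·
    · · · · · · · · · · · ·
    · · · · · · · · · · · ·
    · · · · · · · · · · · ·
    · · · · · · · · · · · ·
T2:
  2·area = 8
  edge (12, 3)→(0, 2): d=(-12,-1) top-left  bias=+0
  edge (0, 2)→(8, 2): d=(8,0) top-left  bias=+0
  edge (8, 2)→(12, 3): d=(4,1) right/bottom  bias=-1
  covered (0 px):
    · · · · · · · · · · · ·
    · · · · · · · · · · · ·
    · · · · · · · · · · · ·
    · · · · · · · · · · · ·
    · · · · · · · · · · · ·
    · · · · · · · · · · · ·
    · · · · · · · · · · · ·
    · · · · · · · · · · · ·
    · · · · · · · · · · · ·
    · · · · · · · · · · · ·

Z-buffer (winner per pixel, '.' = empty):
  . . . . . . . . . . . .
  . . . . . . . . . . . .
  . . . . . . . . . . . .
  . . . . . . . . . . . .
  . . . . . . . . . . . .
  . . . . . . . . . . . .
  . . . . . . . . . . . .
  . . 0 . . . . . . . . .
  . . . . 0 . . . . . . .
  . . . . . . 0 . . . . .

Answer: 0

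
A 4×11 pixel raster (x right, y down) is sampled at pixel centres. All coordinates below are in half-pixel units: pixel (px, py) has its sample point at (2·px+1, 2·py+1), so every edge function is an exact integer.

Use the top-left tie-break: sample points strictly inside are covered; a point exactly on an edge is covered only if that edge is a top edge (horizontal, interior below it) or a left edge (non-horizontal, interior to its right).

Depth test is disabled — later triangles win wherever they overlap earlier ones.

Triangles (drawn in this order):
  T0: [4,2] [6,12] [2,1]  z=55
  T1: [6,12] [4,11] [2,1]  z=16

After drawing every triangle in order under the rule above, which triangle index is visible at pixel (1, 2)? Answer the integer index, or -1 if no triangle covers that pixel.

T0:
  2·area = 18
  edge (4, 2)→(6, 12): d=(2,10) right/bottom  bias=-1
  edge (6, 12)→(2, 1): d=(-4,-11) top-left  bias=+0
  edge (2, 1)→(4, 2): d=(2,1) right/bottom  bias=-1
    (1,1)@(3, 3): e=[12,3,3] → #
    (2,1)@(5, 3): e=[-8,25,1] → ·
    (1,2)@(3, 5): e=[16,-5,7] → ·
    (2,3)@(5, 7): e=[0,9,9] → ·  [on edge]
    (2,4)@(5, 9): e=[4,1,13] → #
    (3,4)@(7, 9): e=[-16,23,11] → ·
    (2,5)@(5, 11): e=[8,-7,17] → ·
    (3,8)@(7, 17): e=[0,-9,27] → ·  [on edge]
  covered (2 px):
    · · · ·
    · # · ·
    · · · ·
    · · · ·
    · · # ·
    · · · ·
    · · · ·
    · · · ·
    · · · ·
    · · · ·
    · · · ·
T1:
  2·area = 18
  edge (6, 12)→(4, 11): d=(-2,-1) top-left  bias=+0
  edge (4, 11)→(2, 1): d=(-2,-10) top-left  bias=+0
  edge (2, 1)→(6, 12): d=(4,11) right/bottom  bias=-1
    (1,2)@(3, 5): e=[11,2,5] → #
    (2,2)@(5, 5): e=[13,22,-17] → ·
    (1,3)@(3, 7): e=[7,-2,13] → ·
    (2,5)@(5, 11): e=[1,10,7] → #
    (3,5)@(7, 11): e=[3,30,-15] → ·
    (2,6)@(5, 13): e=[-3,6,15] → ·
  covered (2 px):
    · · · ·
    · · · ·
    · # · ·
    · · · ·
    · · · ·
    · · # ·
    · · · ·
    · · · ·
    · · · ·
    · · · ·
    · · · ·

Z-buffer (winner per pixel, '.' = empty):
  . . . .
  . 0 . .
  . 1 . .
  . . . .
  . . 0 .
  . . 1 .
  . . . .
  . . . .
  . . . .
  . . . .
  . . . .

Answer: 1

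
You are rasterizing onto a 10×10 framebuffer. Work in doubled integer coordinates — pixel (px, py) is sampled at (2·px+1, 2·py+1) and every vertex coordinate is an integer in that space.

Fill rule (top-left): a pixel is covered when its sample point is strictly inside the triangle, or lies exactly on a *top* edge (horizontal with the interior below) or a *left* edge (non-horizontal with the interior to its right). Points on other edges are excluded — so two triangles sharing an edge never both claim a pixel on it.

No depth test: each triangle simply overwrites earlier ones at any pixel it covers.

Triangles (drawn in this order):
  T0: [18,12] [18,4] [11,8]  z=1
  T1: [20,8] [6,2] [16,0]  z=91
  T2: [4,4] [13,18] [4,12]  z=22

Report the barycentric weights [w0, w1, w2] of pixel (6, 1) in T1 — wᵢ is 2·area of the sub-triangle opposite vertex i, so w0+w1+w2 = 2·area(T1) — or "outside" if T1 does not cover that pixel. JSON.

T0:
  2·area = 56  (B↔C swapped to make it positive)
  edge (18, 12)→(11, 8): d=(-7,-4) top-left  bias=+0
  edge (11, 8)→(18, 4): d=(7,-4) top-left  bias=+0
  edge (18, 4)→(18, 12): d=(0,8) right/bottom  bias=-1
    (8,2)@(17, 5): e=[45,3,8] → #
    (9,2)@(19, 5): e=[53,11,-8] → ·
    (6,3)@(13, 7): e=[15,1,40] → #
    (7,3)@(15, 7): e=[23,9,24] → #
    (9,3)@(19, 7): e=[39,25,-8] → ·
    (6,4)@(13, 9): e=[1,15,40] → #
    (9,4)@(19, 9): e=[25,39,-8] → ·
    (6,5)@(13, 11): e=[-13,29,40] → ·
    (7,5)@(15, 11): e=[-5,37,24] → ·
    (8,5)@(17, 11): e=[3,45,8] → #
    (9,5)@(19, 11): e=[11,53,-8] → ·
    (8,6)@(17, 13): e=[-11,59,8] → ·
  covered (8 px):
    · · · · · · · · · ·
    · · · · · · · · · ·
    · · · · · · · · # ·
    · · · · · · # # # ·
    · · · · · · # # # ·
    · · · · · · · · # ·
    · · · · · · · · · ·
    · · · · · · · · · ·
    · · · · · · · · · ·
    · · · · · · · · · ·
T1:
  2·area = 88
  edge (20, 8)→(6, 2): d=(-14,-6) top-left  bias=+0
  edge (6, 2)→(16, 0): d=(10,-2) top-left  bias=+0
  edge (16, 0)→(20, 8): d=(4,8) right/bottom  bias=-1
    (5,0)@(11, 1): e=[44,0,44] → #  [on edge]
    (6,0)@(13, 1): e=[56,4,28] → #
    (7,0)@(15, 1): e=[68,8,12] → #
    (8,0)@(17, 1): e=[80,12,-4] → ·
    (0,1)@(1, 3): e=[-44,0,132] → ·  [on edge]
    (4,1)@(9, 3): e=[4,16,68] → #
    (8,1)@(17, 3): e=[52,32,4] → #
    (9,1)@(19, 3): e=[64,36,-12] → ·
    (4,2)@(9, 5): e=[-24,36,76] → ·
    (5,2)@(11, 5): e=[-12,40,60] → ·
    (6,2)@(13, 5): e=[0,44,44] → #  [on edge]
    (9,2)@(19, 5): e=[36,56,-4] → ·
  covered (12 px):
    · · · · · # # # · ·
    · · · · # # # # # ·
    · · · · · · # # # ·
    · · · · · · · · · #
    · · · · · · · · · ·
    · · · · · · · · · ·
    · · · · · · · · · ·
    · · · · · · · · · ·
    · · · · · · · · · ·
    · · · · · · · · · ·
T2:
  2·area = 72
  edge (4, 4)→(13, 18): d=(9,14) right/bottom  bias=-1
  edge (13, 18)→(4, 12): d=(-9,-6) top-left  bias=+0
  edge (4, 12)→(4, 4): d=(0,-8) top-left  bias=+0
    (2,3)@(5, 7): e=[13,51,8] → #
    (3,3)@(7, 7): e=[-15,63,24] → ·
    (2,4)@(5, 9): e=[31,33,8] → #
    (3,4)@(7, 9): e=[3,45,24] → #
    (4,4)@(9, 9): e=[-25,57,40] → ·
    (2,5)@(5, 11): e=[49,15,8] → #
    (4,5)@(9, 11): e=[-7,39,40] → ·
    (2,6)@(5, 13): e=[67,-3,8] → ·
    (3,6)@(7, 13): e=[39,9,24] → #
    (4,6)@(9, 13): e=[11,21,40] → #
    (5,6)@(11, 13): e=[-17,33,56] → ·
    (3,7)@(7, 15): e=[57,-9,24] → ·
  covered (9 px):
    · · · · · · · · · ·
    · · · · · · · · · ·
    · · · · · · · · · ·
    · · # · · · · · · ·
    · · # # · · · · · ·
    · · # # · · · · · ·
    · · · # # · · · · ·
    · · · · # # · · · ·
    · · · · · · · · · ·
    · · · · · · · · · ·

Result: [24,36,28]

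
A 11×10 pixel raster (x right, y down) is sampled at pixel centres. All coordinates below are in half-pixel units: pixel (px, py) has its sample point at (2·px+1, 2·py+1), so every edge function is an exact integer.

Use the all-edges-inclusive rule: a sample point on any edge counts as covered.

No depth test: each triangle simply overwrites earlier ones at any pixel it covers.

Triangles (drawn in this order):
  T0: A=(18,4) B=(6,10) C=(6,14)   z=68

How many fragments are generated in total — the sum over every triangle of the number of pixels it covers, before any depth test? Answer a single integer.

T0:
  2·area = 48  (B↔C swapped to make it positive)
  edge (18, 4)→(6, 14): d=(-12,10) inclusive
  edge (6, 14)→(6, 10): d=(0,-4) inclusive
  edge (6, 10)→(18, 4): d=(12,-6) inclusive
    (6,3)@(13, 7): e=[14,28,6] → X
    (7,3)@(15, 7): e=[-6,36,18] → .
    (4,4)@(9, 9): e=[30,12,6] → X
    (5,4)@(11, 9): e=[10,20,18] → X
    (6,4)@(13, 9): e=[-10,28,30] → .
    (3,5)@(7, 11): e=[26,4,18] → X
    (5,5)@(11, 11): e=[-14,20,42] → .
    (3,6)@(7, 13): e=[2,4,42] → X
    (4,6)@(9, 13): e=[-18,12,54] → .
    (3,7)@(7, 15): e=[-22,4,66] → .
  covered (6 px):
    . . . . . . . . . . .
    . . . . . . . . . . .
    . . . . . . . . . . .
    . . . . . . X . . . .
    . . . . X X . . . . .
    . . . X X . . . . . .
    . . . X . . . . . . .
    . . . . . . . . . . .
    . . . . . . . . . . .
    . . . . . . . . . . .

Final: 6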